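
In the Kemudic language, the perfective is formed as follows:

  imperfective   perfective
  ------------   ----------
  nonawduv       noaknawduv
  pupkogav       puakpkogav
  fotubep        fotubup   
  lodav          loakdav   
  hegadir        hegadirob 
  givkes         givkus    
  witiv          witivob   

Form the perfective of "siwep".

siwup

witiv and pupkogav both end in -v yet inflect differently (witivob, puakpkogav), so the final letter is not what conditions the rule; the last vowel is.
"siwep" has last vowel 'e'. The stems whose last vowel is 'e' (fotubep → fotubup, givkes → givkus) change the last vowel to 'u'.
So siwep → siwup.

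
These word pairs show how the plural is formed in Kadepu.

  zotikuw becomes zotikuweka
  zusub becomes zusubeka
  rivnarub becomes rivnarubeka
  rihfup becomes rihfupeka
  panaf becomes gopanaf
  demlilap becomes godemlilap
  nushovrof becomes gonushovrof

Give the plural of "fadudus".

faduduseka

rihfup and demlilap both end in -p yet inflect differently (rihfupeka, godemlilap), so the final letter is not what conditions the rule; the last vowel is.
"fadudus" has last vowel 'u'. The stems whose last vowel is 'u' (zotikuw → zotikuweka, zusub → zusubeka, rivnarub → rivnarubeka) add -eka.
The other pattern: stems whose last vowel is 'a' or 'o' add the prefix go-.
So fadudus → faduduseka.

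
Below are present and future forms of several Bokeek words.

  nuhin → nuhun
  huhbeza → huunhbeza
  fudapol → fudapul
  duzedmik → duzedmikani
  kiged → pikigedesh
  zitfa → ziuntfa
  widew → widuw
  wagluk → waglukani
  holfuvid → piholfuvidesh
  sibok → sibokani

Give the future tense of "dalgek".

dalgekani

holfuvid and duzedmik both have last vowel 'i' yet inflect differently (piholfuvidesh, duzedmikani), so the last vowel is not what conditions the rule; the final letter is.
"dalgek" ends in -k. The stems ending in -k (wagluk → waglukani, sibok → sibokani, duzedmik → duzedmikani) add -ani.
The other patterns: stems ending in -d add pi- … -esh around the stem; stems ending in -a insert -un- after the first vowel; stems ending in -l, -n or -w change the last vowel to 'u'.
So dalgek → dalgekani.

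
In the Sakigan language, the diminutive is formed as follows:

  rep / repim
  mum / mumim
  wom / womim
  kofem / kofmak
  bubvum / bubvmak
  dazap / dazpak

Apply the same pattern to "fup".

fupim

"fup" has 1 vowel. The stems with 1 vowel (rep → repim, mum → mumim, wom → womim) add -im.
The other pattern: stems with 2 vowels delete the last vowel and add -ak.
So fup → fupim.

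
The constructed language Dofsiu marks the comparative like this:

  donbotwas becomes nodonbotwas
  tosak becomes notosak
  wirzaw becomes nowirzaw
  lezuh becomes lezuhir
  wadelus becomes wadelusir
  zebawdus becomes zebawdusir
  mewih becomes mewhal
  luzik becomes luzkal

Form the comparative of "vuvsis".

"vuvsis" has last vowel 'i'. The stems whose last vowel is 'i' (mewih → mewhal, luzik → luzkal) delete the last vowel and add -al.
The other patterns: stems whose last vowel is 'a' add the prefix no-; stems whose last vowel is 'u' add -ir.
So vuvsis → vuvssal.

vuvssal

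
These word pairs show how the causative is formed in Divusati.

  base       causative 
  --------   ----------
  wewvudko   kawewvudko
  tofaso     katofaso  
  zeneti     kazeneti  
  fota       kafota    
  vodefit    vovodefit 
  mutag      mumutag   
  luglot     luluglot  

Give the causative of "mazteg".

mamazteg

zeneti and vodefit both have last vowel 'i' yet inflect differently (kazeneti, vovodefit), so the last vowel is not what conditions the rule; whether the stem ends in a vowel or a consonant is.
"mazteg" ends in a consonant. The stems ending in a consonant (vodefit → vovodefit, mutag → mumutag, luglot → luluglot) repeat the first consonant+vowel as a prefix.
So mazteg → mamazteg.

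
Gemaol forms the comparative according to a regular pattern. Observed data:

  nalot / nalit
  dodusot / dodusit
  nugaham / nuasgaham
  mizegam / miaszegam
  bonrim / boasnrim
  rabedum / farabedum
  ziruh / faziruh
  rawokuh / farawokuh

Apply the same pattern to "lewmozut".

"lewmozut" has last vowel 'u'. The stems whose last vowel is 'u' (rabedum → farabedum, ziruh → faziruh, rawokuh → farawokuh) add the prefix fa-.
The other patterns: stems whose last vowel is 'o' change the last vowel to 'i'; stems whose last vowel is 'a' or 'i' insert -as- after the first vowel.
So lewmozut → falewmozut.

falewmozut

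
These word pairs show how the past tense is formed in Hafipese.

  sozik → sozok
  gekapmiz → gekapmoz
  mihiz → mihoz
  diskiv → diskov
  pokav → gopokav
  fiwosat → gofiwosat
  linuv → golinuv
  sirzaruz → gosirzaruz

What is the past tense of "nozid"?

"nozid" has last vowel 'i'. The stems whose last vowel is 'i' (sozik → sozok, gekapmiz → gekapmoz, mihiz → mihoz) change the last vowel to 'o'.
The other pattern: stems whose last vowel is 'a' or 'u' add the prefix go-.
So nozid → nozod.

nozod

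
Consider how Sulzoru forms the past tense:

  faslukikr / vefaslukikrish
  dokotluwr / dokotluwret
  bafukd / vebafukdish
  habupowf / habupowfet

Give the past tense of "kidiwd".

faslukikr and dokotluwr both end in -r yet inflect differently (vefaslukikrish, dokotluwret), so the final letter is not what conditions the rule; the second-to-last letter is.
"kidiwd" has second-to-last letter 'w'. The stems whose second-to-last letter is 'w' (dokotluwr → dokotluwret, habupowf → habupowfet) add -et.
The other pattern: stems whose second-to-last letter is 'k' add ve- … -ish around the stem.
So kidiwd → kidiwdet.

kidiwdet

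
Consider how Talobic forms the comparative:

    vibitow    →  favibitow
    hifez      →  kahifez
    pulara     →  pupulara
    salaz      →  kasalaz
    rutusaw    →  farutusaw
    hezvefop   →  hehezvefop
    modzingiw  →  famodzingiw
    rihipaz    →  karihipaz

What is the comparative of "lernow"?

salaz and rutusaw both have last vowel 'a' yet inflect differently (kasalaz, farutusaw), so the last vowel is not what conditions the rule; the final letter is.
"lernow" ends in -w. The stems ending in -w (rutusaw → farutusaw, modzingiw → famodzingiw, vibitow → favibitow) add the prefix fa-.
The other patterns: stems ending in -z add the prefix ka-; stems ending in -a or -p repeat the first consonant+vowel as a prefix.
So lernow → falernow.

falernow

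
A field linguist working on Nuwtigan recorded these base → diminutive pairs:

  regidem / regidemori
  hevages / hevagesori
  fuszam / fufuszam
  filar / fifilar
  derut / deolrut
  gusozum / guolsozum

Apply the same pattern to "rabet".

regidem and fuszam both end in -m yet inflect differently (regidemori, fufuszam), so the final letter is not what conditions the rule; the last vowel is.
"rabet" has last vowel 'e'. The stems whose last vowel is 'e' (regidem → regidemori, hevages → hevagesori) add -ori.
So rabet → rabetori.

rabetori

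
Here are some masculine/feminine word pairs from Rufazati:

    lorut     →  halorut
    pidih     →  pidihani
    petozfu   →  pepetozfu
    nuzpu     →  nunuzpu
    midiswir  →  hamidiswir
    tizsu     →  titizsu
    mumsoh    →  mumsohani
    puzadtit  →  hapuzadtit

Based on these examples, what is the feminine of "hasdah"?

nuzpu and lorut both have last vowel 'u' yet inflect differently (nunuzpu, halorut), so the last vowel is not what conditions the rule; the final letter is.
"hasdah" ends in -h. The stems ending in -h (pidih → pidihani, mumsoh → mumsohani) add -ani.
The other patterns: stems ending in -u repeat the first consonant+vowel as a prefix; stems ending in -r or -t add the prefix ha-.
So hasdah → hasdahani.

hasdahani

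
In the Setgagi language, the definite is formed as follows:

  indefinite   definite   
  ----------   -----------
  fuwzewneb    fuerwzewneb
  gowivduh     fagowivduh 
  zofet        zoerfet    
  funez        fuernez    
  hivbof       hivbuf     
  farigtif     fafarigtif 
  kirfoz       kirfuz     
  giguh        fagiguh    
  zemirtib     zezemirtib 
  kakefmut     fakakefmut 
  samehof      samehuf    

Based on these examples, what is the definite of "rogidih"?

rorogidih

"rogidih" has last vowel 'i'. The stems whose last vowel is 'i' (zemirtib → zezemirtib, farigtif → fafarigtif) repeat the first consonant+vowel as a prefix.
The other patterns: stems whose last vowel is 'u' add the prefix fa-; stems whose last vowel is 'o' change the last vowel to 'u'; stems whose last vowel is 'e' insert -er- after the first vowel.
So rogidih → rorogidih.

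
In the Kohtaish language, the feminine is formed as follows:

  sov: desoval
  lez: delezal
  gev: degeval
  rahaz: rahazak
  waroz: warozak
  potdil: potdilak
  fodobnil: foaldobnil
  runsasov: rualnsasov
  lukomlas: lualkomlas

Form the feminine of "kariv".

karivak

lez and rahaz both end in -z yet inflect differently (delezal, rahazak), so the final letter is not what conditions the rule; the number of vowels is.
"kariv" has 2 vowels. The stems with 2 vowels (rahaz → rahazak, waroz → warozak, potdil → potdilak) add -ak.
The other patterns: stems with 1 vowel add de- … -al around the stem; stems with 3 vowels insert -al- after the first vowel.
So kariv → karivak.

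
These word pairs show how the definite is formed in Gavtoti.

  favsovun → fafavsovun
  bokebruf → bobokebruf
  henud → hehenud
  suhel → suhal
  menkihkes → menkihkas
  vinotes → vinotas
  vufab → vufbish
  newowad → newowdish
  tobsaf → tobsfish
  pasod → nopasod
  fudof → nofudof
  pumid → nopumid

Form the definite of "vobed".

henud and newowad both end in -d yet inflect differently (hehenud, newowdish), so the final letter is not what conditions the rule; the last vowel is.
"vobed" has last vowel 'e'. The stems whose last vowel is 'e' (suhel → suhal, menkihkes → menkihkas, vinotes → vinotas) change the last vowel to 'a'.
So vobed → vobad.

vobad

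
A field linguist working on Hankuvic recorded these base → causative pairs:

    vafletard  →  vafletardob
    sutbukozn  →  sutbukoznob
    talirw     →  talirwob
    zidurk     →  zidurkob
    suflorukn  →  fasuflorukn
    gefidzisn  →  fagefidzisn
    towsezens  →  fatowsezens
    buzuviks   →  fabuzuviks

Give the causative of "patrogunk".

sutbukozn and suflorukn both end in -n yet inflect differently (sutbukoznob, fasuflorukn), so the final letter is not what conditions the rule; the second-to-last letter is.
"patrogunk" has second-to-last letter 'n'. The one such stem in the data (towsezens → fatowsezens) adds the prefix fa-, so the same rule applies.
The other pattern: stems whose second-to-last letter is 'r' or 'z' add -ob.
So patrogunk → fapatrogunk.

fapatrogunk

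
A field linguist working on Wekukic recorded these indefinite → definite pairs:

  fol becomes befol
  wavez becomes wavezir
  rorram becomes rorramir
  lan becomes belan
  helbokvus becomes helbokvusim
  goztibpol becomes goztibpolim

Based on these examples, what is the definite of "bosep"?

"bosep" has 2 vowels. The stems with 2 vowels (rorram → rorramir, wavez → wavezir) add -ir.
The other patterns: stems with 1 vowel add the prefix be-; stems with 3 vowels add -im.
So bosep → bosepir.

bosepir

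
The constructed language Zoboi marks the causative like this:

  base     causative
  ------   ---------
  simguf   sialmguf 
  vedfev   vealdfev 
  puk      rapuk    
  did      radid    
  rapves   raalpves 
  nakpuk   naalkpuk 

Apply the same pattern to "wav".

rawav

nakpuk and puk both end in -k yet inflect differently (naalkpuk, rapuk), so the final letter is not what conditions the rule; the number of vowels is.
"wav" has 1 vowel. The stems with 1 vowel (did → radid, puk → rapuk) add the prefix ra-.
So wav → rawav.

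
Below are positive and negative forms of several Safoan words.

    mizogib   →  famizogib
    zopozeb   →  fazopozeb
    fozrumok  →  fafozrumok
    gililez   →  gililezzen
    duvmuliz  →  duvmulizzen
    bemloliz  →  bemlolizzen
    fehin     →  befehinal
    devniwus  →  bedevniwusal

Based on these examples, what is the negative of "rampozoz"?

rampozozzen

zopozeb and gililez both have last vowel 'e' yet inflect differently (fazopozeb, gililezzen), so the last vowel is not what conditions the rule; the final letter is.
"rampozoz" ends in -z. The stems ending in -z (gililez → gililezzen, duvmuliz → duvmulizzen, bemloliz → bemlolizzen) double the final consonant and add -en.
The other patterns: stems ending in -b or -k add the prefix fa-; stems ending in -n or -s add be- … -al around the stem.
So rampozoz → rampozozzen.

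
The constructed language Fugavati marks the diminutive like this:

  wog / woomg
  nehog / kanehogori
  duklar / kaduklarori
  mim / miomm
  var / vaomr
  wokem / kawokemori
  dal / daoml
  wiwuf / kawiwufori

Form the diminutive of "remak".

mim and wokem both end in -m yet inflect differently (miomm, kawokemori), so the final letter is not what conditions the rule; the number of vowels is.
"remak" has 2 vowels. The stems with 2 vowels (wokem → kawokemori, wiwuf → kawiwufori, nehog → kanehogori) add ka- … -ori around the stem.
The other pattern: stems with 1 vowel insert -om- after the first vowel.
So remak → karemakori.

karemakori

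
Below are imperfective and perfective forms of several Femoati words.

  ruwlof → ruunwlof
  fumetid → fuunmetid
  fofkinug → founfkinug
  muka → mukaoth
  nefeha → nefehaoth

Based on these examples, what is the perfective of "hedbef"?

heundbef

muka and ruwlof both have 2 vowels yet inflect differently (mukaoth, ruunwlof), so the number of vowels is not what conditions the rule; whether the stem ends in a vowel or a consonant is.
"hedbef" ends in a consonant. The stems ending in a consonant (ruwlof → ruunwlof, fofkinug → founfkinug, fumetid → fuunmetid) insert -un- after the first vowel.
The other pattern: stems ending in a vowel add -oth.
So hedbef → heundbef.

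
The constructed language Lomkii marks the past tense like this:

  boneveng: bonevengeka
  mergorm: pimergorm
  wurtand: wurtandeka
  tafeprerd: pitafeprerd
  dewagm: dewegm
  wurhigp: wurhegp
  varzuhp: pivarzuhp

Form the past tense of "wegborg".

wurhigp and varzuhp both end in -p yet inflect differently (wurhegp, pivarzuhp), so the final letter is not what conditions the rule; the second-to-last letter is.
"wegborg" has second-to-last letter 'r'. The stems whose second-to-last letter is 'r' (tafeprerd → pitafeprerd, mergorm → pimergorm) add the prefix pi-.
So wegborg → piwegborg.

piwegborg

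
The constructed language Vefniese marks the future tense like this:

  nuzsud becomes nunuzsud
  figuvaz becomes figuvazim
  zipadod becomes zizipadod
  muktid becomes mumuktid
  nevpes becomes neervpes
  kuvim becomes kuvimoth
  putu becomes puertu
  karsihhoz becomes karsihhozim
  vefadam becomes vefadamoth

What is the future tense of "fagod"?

zipadod and karsihhoz both have last vowel 'o' yet inflect differently (zizipadod, karsihhozim), so the last vowel is not what conditions the rule; the final letter is.
"fagod" ends in -d. The stems ending in -d (zipadod → zizipadod, nuzsud → nunuzsud, muktid → mumuktid) repeat the first consonant+vowel as a prefix.
The other patterns: stems ending in -z add -im; stems ending in -m add -oth; stems ending in -s or -u insert -er- after the first vowel.
So fagod → fafagod.

fafagod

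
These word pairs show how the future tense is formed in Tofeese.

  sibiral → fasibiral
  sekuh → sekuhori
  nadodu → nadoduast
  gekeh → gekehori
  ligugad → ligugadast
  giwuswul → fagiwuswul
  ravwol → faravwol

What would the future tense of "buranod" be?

giwuswul and sekuh both have last vowel 'u' yet inflect differently (fagiwuswul, sekuhori), so the last vowel is not what conditions the rule; the final letter is.
"buranod" ends in -d. The one such stem in the data (ligugad → ligugadast) adds -ast, so the same rule applies.
So buranod → buranodast.

buranodast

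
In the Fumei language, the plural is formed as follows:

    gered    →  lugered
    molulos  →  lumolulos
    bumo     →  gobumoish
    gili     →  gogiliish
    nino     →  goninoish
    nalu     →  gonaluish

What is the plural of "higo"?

gohigoish

"higo" ends in a vowel. The stems ending in a vowel (gili → gogiliish, nalu → gonaluish, nino → goninoish) add go- … -ish around the stem.
So higo → gohigoish.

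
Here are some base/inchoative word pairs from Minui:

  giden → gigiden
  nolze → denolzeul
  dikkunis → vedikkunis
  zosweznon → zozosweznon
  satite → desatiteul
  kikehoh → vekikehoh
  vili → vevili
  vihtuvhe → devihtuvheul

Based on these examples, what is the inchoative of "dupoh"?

nolze and giden both have last vowel 'e' yet inflect differently (denolzeul, gigiden), so the last vowel is not what conditions the rule; the final letter is.
"dupoh" ends in -h. The one such stem in the data (kikehoh → vekikehoh) adds the prefix ve-, so the same rule applies.
The other patterns: stems ending in -e add de- … -ul around the stem; stems ending in -n repeat the first consonant+vowel as a prefix.
So dupoh → vedupoh.

vedupoh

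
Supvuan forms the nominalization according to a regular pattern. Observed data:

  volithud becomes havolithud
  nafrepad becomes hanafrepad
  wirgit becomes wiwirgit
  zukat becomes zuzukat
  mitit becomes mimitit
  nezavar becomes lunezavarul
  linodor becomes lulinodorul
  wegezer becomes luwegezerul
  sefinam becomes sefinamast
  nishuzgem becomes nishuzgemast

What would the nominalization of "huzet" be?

"huzet" ends in -t. The stems ending in -t (wirgit → wiwirgit, zukat → zuzukat, mitit → mimitit) repeat the first consonant+vowel as a prefix.
So huzet → huhuzet.

huhuzet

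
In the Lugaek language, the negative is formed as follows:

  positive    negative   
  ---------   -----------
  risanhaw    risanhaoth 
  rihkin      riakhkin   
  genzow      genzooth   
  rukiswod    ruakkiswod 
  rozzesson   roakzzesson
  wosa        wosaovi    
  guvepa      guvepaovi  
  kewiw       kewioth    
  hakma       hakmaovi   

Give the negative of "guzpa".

guzpaovi

risanhaw and wosa both have last vowel 'a' yet inflect differently (risanhaoth, wosaovi), so the last vowel is not what conditions the rule; the final letter is.
"guzpa" ends in -a. The stems ending in -a (wosa → wosaovi, hakma → hakmaovi, guvepa → guvepaovi) add -ovi.
The other patterns: stems ending in -w drop the final letter and add -oth; stems ending in -d or -n insert -ak- after the first vowel.
So guzpa → guzpaovi.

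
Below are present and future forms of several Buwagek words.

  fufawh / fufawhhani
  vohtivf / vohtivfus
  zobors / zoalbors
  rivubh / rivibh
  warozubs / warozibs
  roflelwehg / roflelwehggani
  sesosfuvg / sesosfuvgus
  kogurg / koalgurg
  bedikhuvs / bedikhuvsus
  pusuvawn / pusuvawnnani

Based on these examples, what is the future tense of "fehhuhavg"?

fehhuhavgus

sesosfuvg and kogurg both end in -g yet inflect differently (sesosfuvgus, koalgurg), so the final letter is not what conditions the rule; the second-to-last letter is.
"fehhuhavg" has second-to-last letter 'v'. The stems whose second-to-last letter is 'v' (sesosfuvg → sesosfuvgus, vohtivf → vohtivfus, bedikhuvs → bedikhuvsus) add -us.
The other patterns: stems whose second-to-last letter is 'r' insert -al- after the first vowel; stems whose second-to-last letter is 'b' change the last vowel to 'i'; stems whose second-to-last letter is 'h' or 'w' double the final consonant and add -ani.
So fehhuhavg → fehhuhavgus.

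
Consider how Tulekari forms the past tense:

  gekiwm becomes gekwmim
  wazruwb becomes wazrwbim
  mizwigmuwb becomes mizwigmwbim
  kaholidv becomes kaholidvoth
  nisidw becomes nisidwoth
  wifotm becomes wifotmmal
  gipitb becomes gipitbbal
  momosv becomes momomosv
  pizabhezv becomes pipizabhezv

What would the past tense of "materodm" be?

materodmoth

"materodm" has second-to-last letter 'd'. The stems whose second-to-last letter is 'd' (kaholidv → kaholidvoth, nisidw → nisidwoth) add -oth.
So materodm → materodmoth.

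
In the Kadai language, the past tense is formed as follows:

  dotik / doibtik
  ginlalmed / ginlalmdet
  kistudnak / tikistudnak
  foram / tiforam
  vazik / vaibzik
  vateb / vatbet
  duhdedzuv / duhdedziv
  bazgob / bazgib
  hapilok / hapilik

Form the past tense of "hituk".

kistudnak and dotik both end in -k yet inflect differently (tikistudnak, doibtik), so the final letter is not what conditions the rule; the last vowel is.
"hituk" has last vowel 'u'. The one such stem in the data (duhdedzuv → duhdedziv) changes the last vowel to 'i' (as do hapilok, bazgob), so the same rule applies.
The other patterns: stems whose last vowel is 'a' add the prefix ti-; stems whose last vowel is 'e' delete the last vowel and add -et; stems whose last vowel is 'i' insert -ib- after the first vowel.
So hituk → hitik.

hitik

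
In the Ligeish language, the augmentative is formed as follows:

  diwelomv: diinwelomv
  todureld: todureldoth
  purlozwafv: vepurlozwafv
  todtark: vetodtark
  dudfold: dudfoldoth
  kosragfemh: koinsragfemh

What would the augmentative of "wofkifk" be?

diwelomv and purlozwafv both end in -v yet inflect differently (diinwelomv, vepurlozwafv), so the final letter is not what conditions the rule; the second-to-last letter is.
"wofkifk" has second-to-last letter 'f'. The one such stem in the data (purlozwafv → vepurlozwafv) adds the prefix ve-, so the same rule applies.
The other patterns: stems whose second-to-last letter is 'm' insert -in- after the first vowel; stems whose second-to-last letter is 'l' add -oth.
So wofkifk → vewofkifk.

vewofkifk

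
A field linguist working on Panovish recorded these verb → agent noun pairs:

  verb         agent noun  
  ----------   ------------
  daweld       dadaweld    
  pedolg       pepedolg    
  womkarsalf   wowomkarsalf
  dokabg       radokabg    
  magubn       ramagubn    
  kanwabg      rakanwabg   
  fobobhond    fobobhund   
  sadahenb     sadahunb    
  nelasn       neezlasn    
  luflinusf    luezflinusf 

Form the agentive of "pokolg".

popokolg

"pokolg" has second-to-last letter 'l'. The stems whose second-to-last letter is 'l' (daweld → dadaweld, pedolg → pepedolg, womkarsalf → wowomkarsalf) repeat the first consonant+vowel as a prefix.
The other patterns: stems whose second-to-last letter is 'b' add the prefix ra-; stems whose second-to-last letter is 'n' change the last vowel to 'u'; stems whose second-to-last letter is 's' insert -ez- after the first vowel.
So pokolg → popokolg.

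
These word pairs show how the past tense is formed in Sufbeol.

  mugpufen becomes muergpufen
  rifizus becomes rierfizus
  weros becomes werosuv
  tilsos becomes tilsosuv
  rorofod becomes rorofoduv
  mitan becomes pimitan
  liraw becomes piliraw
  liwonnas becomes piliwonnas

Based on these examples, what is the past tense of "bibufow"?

bibufowuv

"bibufow" has last vowel 'o'. The stems whose last vowel is 'o' (weros → werosuv, tilsos → tilsosuv, rorofod → rorofoduv) add -uv.
The other patterns: stems whose last vowel is 'e' or 'u' insert -er- after the first vowel; stems whose last vowel is 'a' add the prefix pi-.
So bibufow → bibufowuv.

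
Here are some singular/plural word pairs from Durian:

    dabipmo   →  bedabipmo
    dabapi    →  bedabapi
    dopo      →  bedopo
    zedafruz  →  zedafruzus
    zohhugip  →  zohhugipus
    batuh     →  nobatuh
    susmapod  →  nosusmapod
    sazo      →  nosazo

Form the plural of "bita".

nobita

dabipmo and sazo both end in -o yet inflect differently (bedabipmo, nosazo), so the final letter is not what conditions the rule; the first letter is.
"bita" begins with b-. The one such stem in the data (batuh → nobatuh) adds the prefix no-, so the same rule applies.
So bita → nobita.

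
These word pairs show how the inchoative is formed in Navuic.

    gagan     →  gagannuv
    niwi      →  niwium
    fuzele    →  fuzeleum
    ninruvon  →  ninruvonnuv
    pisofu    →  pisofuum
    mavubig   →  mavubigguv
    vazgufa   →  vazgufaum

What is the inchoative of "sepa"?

"sepa" ends in a vowel. The stems ending in a vowel (vazgufa → vazgufaum, pisofu → pisofuum, fuzele → fuzeleum) add -um.
So sepa → sepaum.

sepaum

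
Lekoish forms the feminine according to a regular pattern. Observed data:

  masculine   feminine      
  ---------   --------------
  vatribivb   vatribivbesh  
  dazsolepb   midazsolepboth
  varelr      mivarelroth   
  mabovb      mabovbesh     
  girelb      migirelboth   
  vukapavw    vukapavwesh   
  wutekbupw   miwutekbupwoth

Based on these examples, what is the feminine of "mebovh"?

"mebovh" has second-to-last letter 'v'. The stems whose second-to-last letter is 'v' (vukapavw → vukapavwesh, mabovb → mabovbesh, vatribivb → vatribivbesh) add -esh.
So mebovh → mebovhesh.

mebovhesh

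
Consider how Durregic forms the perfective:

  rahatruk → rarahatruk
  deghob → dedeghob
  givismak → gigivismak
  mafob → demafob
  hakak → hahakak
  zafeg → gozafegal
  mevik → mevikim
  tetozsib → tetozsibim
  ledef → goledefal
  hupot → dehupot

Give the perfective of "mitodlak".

mimitodlak

mevik and rahatruk both end in -k yet inflect differently (mevikim, rarahatruk), so the final letter is not what conditions the rule; the last vowel is.
"mitodlak" has last vowel 'a'. The stems whose last vowel is 'a' (givismak → gigivismak, hakak → hahakak) repeat the first consonant+vowel as a prefix.
The other patterns: stems whose last vowel is 'i' add -im; stems whose last vowel is 'e' add go- … -al around the stem; stems whose last vowel is 'o' add the prefix de-.
So mitodlak → mimitodlak.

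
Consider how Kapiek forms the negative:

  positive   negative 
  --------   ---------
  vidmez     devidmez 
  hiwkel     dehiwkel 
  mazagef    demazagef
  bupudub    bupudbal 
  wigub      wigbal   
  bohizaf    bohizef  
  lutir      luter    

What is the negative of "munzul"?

mazagef and bohizaf both end in -f yet inflect differently (demazagef, bohizef), so the final letter is not what conditions the rule; the last vowel is.
"munzul" has last vowel 'u'. The stems whose last vowel is 'u' (bupudub → bupudbal, wigub → wigbal) delete the last vowel and add -al.
The other patterns: stems whose last vowel is 'e' add the prefix de-; stems whose last vowel is 'a' or 'i' change the last vowel to 'e'.
So munzul → munzlal.

munzlal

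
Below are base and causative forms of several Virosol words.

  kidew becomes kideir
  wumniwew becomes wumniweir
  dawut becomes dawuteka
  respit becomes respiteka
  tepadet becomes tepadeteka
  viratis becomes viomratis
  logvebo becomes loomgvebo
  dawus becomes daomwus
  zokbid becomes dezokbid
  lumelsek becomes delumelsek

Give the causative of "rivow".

rivoir

kidew and tepadet both have last vowel 'e' yet inflect differently (kideir, tepadeteka), so the last vowel is not what conditions the rule; the final letter is.
"rivow" ends in -w. The stems ending in -w (kidew → kideir, wumniwew → wumniweir) drop the final letter and add -ir.
The other patterns: stems ending in -t add -eka; stems ending in -o or -s insert -om- after the first vowel; stems ending in -d or -k add the prefix de-.
So rivow → rivoir.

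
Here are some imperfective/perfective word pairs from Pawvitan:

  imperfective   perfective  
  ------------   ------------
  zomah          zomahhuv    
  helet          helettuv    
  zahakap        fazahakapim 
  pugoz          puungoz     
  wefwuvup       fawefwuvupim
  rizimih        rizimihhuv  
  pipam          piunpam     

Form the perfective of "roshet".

roshettuv

"roshet" ends in -t. The one such stem in the data (helet → helettuv) doubles the final consonant and adds -uv (as do rizimih, zomah), so the same rule applies.
So roshet → roshettuv.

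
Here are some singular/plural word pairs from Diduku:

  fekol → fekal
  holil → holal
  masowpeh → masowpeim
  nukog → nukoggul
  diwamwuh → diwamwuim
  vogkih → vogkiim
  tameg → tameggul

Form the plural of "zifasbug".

zifasbuggul

vogkih and holil both have last vowel 'i' yet inflect differently (vogkiim, holal), so the last vowel is not what conditions the rule; the final letter is.
"zifasbug" ends in -g. The stems ending in -g (tameg → tameggul, nukog → nukoggul) double the final consonant and add -ul.
The other patterns: stems ending in -h drop the final letter and add -im; stems ending in -l change the last vowel to 'a'.
So zifasbug → zifasbuggul.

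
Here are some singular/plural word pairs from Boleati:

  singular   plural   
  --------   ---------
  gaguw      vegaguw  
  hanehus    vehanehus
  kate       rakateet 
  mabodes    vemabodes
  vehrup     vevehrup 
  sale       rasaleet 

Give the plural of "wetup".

mabodes and kate both have last vowel 'e' yet inflect differently (vemabodes, rakateet), so the last vowel is not what conditions the rule; whether the stem ends in a vowel or a consonant is.
"wetup" ends in a consonant. The stems ending in a consonant (gaguw → vegaguw, hanehus → vehanehus, mabodes → vemabodes) add the prefix ve-.
The other pattern: stems ending in a vowel add ra- … -et around the stem.
So wetup → vewetup.

vewetup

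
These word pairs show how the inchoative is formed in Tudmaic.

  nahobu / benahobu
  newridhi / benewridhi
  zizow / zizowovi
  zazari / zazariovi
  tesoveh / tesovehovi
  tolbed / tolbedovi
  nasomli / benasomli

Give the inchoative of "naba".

newridhi and zazari both end in -i yet inflect differently (benewridhi, zazariovi), so the final letter is not what conditions the rule; the first letter is.
"naba" begins with n-. The stems beginning with n- (newridhi → benewridhi, nasomli → benasomli, nahobu → benahobu) add the prefix be-.
The other pattern: stems beginning with t- or z- add -ovi.
So naba → benaba.

benaba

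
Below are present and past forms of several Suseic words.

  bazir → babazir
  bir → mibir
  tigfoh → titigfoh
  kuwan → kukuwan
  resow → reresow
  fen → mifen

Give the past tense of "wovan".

fen and kuwan both end in -n yet inflect differently (mifen, kukuwan), so the final letter is not what conditions the rule; the number of vowels is.
"wovan" has 2 vowels. The stems with 2 vowels (kuwan → kukuwan, bazir → babazir, tigfoh → titigfoh) repeat the first consonant+vowel as a prefix.
So wovan → wowovan.

wowovan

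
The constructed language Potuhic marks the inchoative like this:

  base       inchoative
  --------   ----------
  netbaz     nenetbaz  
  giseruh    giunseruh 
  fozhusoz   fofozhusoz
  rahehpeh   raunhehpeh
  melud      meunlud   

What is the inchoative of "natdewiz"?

fozhusoz and giseruh both have 3 vowels yet inflect differently (fofozhusoz, giunseruh), so the number of vowels is not what conditions the rule; the final letter is.
"natdewiz" ends in -z. The stems ending in -z (netbaz → nenetbaz, fozhusoz → fofozhusoz) repeat the first consonant+vowel as a prefix.
The other pattern: stems ending in -d or -h insert -un- after the first vowel.
So natdewiz → nanatdewiz.

nanatdewiz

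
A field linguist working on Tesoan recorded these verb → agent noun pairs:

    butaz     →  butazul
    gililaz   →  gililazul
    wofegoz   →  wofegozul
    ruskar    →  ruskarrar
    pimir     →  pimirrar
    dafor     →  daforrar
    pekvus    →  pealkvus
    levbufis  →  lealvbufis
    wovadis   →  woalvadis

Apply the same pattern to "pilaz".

pilazul

"pilaz" ends in -z. The stems ending in -z (butaz → butazul, gililaz → gililazul, wofegoz → wofegozul) add -ul.
So pilaz → pilazul.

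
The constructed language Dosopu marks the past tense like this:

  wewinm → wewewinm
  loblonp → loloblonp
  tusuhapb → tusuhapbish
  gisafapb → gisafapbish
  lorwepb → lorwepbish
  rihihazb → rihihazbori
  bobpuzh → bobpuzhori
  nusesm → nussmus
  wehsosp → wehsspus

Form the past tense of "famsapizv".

famsapizvori

tusuhapb and rihihazb both end in -b yet inflect differently (tusuhapbish, rihihazbori), so the final letter is not what conditions the rule; the second-to-last letter is.
"famsapizv" has second-to-last letter 'z'. The stems whose second-to-last letter is 'z' (rihihazb → rihihazbori, bobpuzh → bobpuzhori) add -ori.
So famsapizv → famsapizvori.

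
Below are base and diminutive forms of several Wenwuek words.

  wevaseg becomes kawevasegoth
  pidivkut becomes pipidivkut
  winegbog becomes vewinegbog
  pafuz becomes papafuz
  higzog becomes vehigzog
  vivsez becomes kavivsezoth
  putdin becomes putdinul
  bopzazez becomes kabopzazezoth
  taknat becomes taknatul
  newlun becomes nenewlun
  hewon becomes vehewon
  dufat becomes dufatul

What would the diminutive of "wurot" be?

vewurot

putdin and hewon both end in -n yet inflect differently (putdinul, vehewon), so the final letter is not what conditions the rule; the last vowel is.
"wurot" has last vowel 'o'. The stems whose last vowel is 'o' (hewon → vehewon, higzog → vehigzog, winegbog → vewinegbog) add the prefix ve-.
So wurot → vewurot.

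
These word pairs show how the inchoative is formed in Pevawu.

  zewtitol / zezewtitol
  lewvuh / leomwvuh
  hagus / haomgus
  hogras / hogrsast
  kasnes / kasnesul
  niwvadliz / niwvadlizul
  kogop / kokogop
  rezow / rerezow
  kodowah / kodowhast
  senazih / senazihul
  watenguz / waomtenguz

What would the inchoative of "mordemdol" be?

"mordemdol" has last vowel 'o'. The stems whose last vowel is 'o' (rezow → rerezow, kogop → kokogop, zewtitol → zezewtitol) repeat the first consonant+vowel as a prefix.
The other patterns: stems whose last vowel is 'e' or 'i' add -ul; stems whose last vowel is 'a' delete the last vowel and add -ast; stems whose last vowel is 'u' insert -om- after the first vowel.
So mordemdol → momordemdol.

momordemdol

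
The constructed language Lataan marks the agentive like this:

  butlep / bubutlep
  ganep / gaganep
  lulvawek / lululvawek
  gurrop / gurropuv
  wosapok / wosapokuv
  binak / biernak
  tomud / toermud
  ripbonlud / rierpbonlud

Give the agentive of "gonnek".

gogonnek

"gonnek" has last vowel 'e'. The stems whose last vowel is 'e' (butlep → bubutlep, ganep → gaganep, lulvawek → lululvawek) repeat the first consonant+vowel as a prefix.
So gonnek → gogonnek.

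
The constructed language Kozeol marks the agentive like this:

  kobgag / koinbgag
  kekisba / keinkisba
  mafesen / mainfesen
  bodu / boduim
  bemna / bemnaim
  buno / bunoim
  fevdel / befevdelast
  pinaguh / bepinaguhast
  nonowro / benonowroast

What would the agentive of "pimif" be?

"pimif" begins with p-. The one such stem in the data (pinaguh → bepinaguhast) adds be- … -ast around the stem, so the same rule applies.
So pimif → bepimifast.

bepimifast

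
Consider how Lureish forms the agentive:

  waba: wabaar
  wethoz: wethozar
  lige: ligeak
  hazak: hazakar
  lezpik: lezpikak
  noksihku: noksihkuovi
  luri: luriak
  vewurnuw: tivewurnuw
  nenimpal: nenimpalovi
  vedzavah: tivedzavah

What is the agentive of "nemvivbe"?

nemvivbeovi

"nemvivbe" begins with n-. The stems beginning with n- (noksihku → noksihkuovi, nenimpal → nenimpalovi) add -ovi.
The other patterns: stems beginning with v- add the prefix ti-; stems beginning with l- add -ak; stems beginning with h- or w- add -ar.
So nemvivbe → nemvivbeovi.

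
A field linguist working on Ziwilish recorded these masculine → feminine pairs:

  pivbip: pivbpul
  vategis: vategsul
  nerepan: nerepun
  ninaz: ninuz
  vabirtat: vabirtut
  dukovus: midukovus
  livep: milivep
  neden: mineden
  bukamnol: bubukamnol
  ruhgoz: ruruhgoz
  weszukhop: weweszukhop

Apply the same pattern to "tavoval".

tavovul

vategis and dukovus both end in -s yet inflect differently (vategsul, midukovus), so the final letter is not what conditions the rule; the last vowel is.
"tavoval" has last vowel 'a'. The stems whose last vowel is 'a' (nerepan → nerepun, ninaz → ninuz, vabirtat → vabirtut) change the last vowel to 'u'.
So tavoval → tavovul.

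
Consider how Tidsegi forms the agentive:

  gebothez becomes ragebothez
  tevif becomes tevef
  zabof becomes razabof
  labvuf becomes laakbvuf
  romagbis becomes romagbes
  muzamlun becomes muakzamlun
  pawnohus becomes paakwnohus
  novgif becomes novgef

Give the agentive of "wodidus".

"wodidus" has last vowel 'u'. The stems whose last vowel is 'u' (pawnohus → paakwnohus, labvuf → laakbvuf, muzamlun → muakzamlun) insert -ak- after the first vowel.
The other patterns: stems whose last vowel is 'i' change the last vowel to 'e'; stems whose last vowel is 'e' or 'o' add the prefix ra-.
So wodidus → woakdidus.

woakdidus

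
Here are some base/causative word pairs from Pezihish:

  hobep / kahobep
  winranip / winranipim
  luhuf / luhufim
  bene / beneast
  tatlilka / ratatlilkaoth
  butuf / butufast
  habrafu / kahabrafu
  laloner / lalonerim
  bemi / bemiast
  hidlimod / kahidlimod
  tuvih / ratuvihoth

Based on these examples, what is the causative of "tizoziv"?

ratizozivoth

butuf and luhuf both end in -f yet inflect differently (butufast, luhufim), so the final letter is not what conditions the rule; the first letter is.
"tizoziv" begins with t-. The stems beginning with t- (tatlilka → ratatlilkaoth, tuvih → ratuvihoth) add ra- … -oth around the stem.
So tizoziv → ratizozivoth.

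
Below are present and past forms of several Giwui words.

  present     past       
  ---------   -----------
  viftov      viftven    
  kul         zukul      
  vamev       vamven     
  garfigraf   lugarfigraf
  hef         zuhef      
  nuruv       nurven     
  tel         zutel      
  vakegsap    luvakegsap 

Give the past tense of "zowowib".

luzowowib

hef and garfigraf both end in -f yet inflect differently (zuhef, lugarfigraf), so the final letter is not what conditions the rule; the number of vowels is.
"zowowib" has 3 vowels. The stems with 3 vowels (garfigraf → lugarfigraf, vakegsap → luvakegsap) add the prefix lu-.
So zowowib → luzowowib.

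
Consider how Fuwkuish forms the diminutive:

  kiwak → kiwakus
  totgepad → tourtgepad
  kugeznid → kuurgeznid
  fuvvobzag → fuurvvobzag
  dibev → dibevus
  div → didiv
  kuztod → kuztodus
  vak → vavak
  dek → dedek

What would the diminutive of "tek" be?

dek and kiwak both end in -k yet inflect differently (dedek, kiwakus), so the final letter is not what conditions the rule; the number of vowels is.
"tek" has 1 vowel. The stems with 1 vowel (dek → dedek, vak → vavak, div → didiv) repeat the first consonant+vowel as a prefix.
The other patterns: stems with 2 vowels add -us; stems with 3 vowels insert -ur- after the first vowel.
So tek → tetek.

tetek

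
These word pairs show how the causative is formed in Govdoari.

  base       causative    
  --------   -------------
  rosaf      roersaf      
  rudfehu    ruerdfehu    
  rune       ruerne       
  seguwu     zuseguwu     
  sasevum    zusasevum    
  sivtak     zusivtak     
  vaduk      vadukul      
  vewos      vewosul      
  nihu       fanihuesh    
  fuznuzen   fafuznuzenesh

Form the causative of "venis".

"venis" begins with v-. The stems beginning with v- (vaduk → vadukul, vewos → vewosul) add -ul.
The other patterns: stems beginning with r- insert -er- after the first vowel; stems beginning with s- add the prefix zu-; stems beginning with f- or n- add fa- … -esh around the stem.
So venis → venisul.

venisul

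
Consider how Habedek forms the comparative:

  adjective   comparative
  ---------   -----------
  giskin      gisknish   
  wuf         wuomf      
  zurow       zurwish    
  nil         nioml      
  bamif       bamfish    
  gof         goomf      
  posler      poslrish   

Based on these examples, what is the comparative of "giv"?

giomv

bamif and wuf both end in -f yet inflect differently (bamfish, wuomf), so the final letter is not what conditions the rule; the number of vowels is.
"giv" has 1 vowel. The stems with 1 vowel (wuf → wuomf, gof → goomf, nil → nioml) insert -om- after the first vowel.
The other pattern: stems with 2 vowels delete the last vowel and add -ish.
So giv → giomv.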